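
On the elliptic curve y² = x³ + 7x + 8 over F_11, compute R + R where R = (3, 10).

(8, 9)

tangent at (3, 10): λ = (3·3² + 7)/(2·10) ≡ 1/9. 9⁻¹ ≡ 5 (mod 11), so λ ≡ 1·5 ≡ 5.
  x = λ² - 3 - 3 = 25 - 6 ≡ 8; y = λ·(3 - 8) - 10 ≡ 9. → (8, 9)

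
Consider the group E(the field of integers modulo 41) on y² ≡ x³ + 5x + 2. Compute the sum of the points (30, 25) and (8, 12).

(30, 25) + (8, 12). λ = (12 - 25)/(8 - 30) ≡ 28/19 mod 41. 19⁻¹ ≡ 13 (mod 41) since 19·13 = 247 ≡ 1, so λ ≡ 36.
  x = λ² - 30 - 8 = 1296 - 38 ≡ 28; y = λ·(30 - 28) - 25 ≡ 6. → (28, 6)

(28, 6)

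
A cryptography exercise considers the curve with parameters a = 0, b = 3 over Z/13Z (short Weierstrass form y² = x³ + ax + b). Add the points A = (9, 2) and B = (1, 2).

(3, 11)

(9, 2) + (1, 2). λ = (2 - 2)/(1 - 9) ≡ 0/5 mod 13. 5⁻¹ ≡ 8 (mod 13), so λ ≡ 0.
  x = λ² - 9 - 1 = 0 - 10 ≡ 3; y = λ·(9 - 3) - 2 ≡ 11. → (3, 11)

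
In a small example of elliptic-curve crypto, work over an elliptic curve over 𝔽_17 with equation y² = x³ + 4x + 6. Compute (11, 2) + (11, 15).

O

The two points share x = 11 and their y-coordinates satisfy 2 + 15 ≡ 0 (mod 17), so they are inverses. Their sum is the point at infinity.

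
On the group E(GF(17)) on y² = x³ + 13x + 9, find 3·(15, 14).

Write Q = (15, 14).
Repeated addition: build up to 3Q.
2Q: tangent at (15, 14): λ = (3·15² + 13)/(2·14) ≡ 8/11. 11⁻¹ ≡ 14 (mod 17), so λ ≡ 8·14 ≡ 10.
  x = λ² - 15 - 15 = 100 - 30 ≡ 2; y = λ·(15 - 2) - 14 ≡ 14. → (2, 14)
3Q: (2, 14) + (15, 14). λ = (14 - 14)/(15 - 2) ≡ 0/13 mod 17. 13⁻¹ ≡ 4 (mod 17), so λ ≡ 0.
  x = λ² - 2 - 15 = 0 - 17 ≡ 0; y = λ·(2 - 0) - 14 ≡ 3. → (0, 3)

(0, 3)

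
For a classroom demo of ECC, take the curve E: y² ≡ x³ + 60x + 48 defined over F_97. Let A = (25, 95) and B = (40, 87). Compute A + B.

(25, 95) + (40, 87). λ = (87 - 95)/(40 - 25) ≡ 89/15 mod 97. 15⁻¹ ≡ 13 (mod 97) since 15·13 = 195 ≡ 1, so λ ≡ 90.
  x = λ² - 25 - 40 = 8100 - 65 ≡ 81; y = λ·(25 - 81) - 95 ≡ 6. → (81, 6)

(81, 6)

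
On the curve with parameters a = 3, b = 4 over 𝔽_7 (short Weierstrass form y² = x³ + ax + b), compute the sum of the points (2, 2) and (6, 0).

(1, 1)

(2, 2) + (6, 0). λ = (0 - 2)/(6 - 2) ≡ 5/4 mod 7. 4⁻¹ ≡ 2 (mod 7), so λ ≡ 3.
  x = λ² - 2 - 6 = 9 - 8 ≡ 1; y = λ·(2 - 1) - 2 ≡ 1. → (1, 1)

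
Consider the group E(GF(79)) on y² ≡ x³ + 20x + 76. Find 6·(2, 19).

Write P = (2, 19).
Repeated addition: build up to 6P.
2P: tangent at (2, 19): λ = (3·2² + 20)/(2·19) ≡ 32/38. 38⁻¹ ≡ 52 (mod 79) since 38·52 = 1976 ≡ 1, so λ ≡ 32·52 ≡ 5.
  x = λ² - 2 - 2 = 25 - 4 ≡ 21; y = λ·(2 - 21) - 19 ≡ 44. → (21, 44)
3P: (21, 44) + (2, 19). λ = (19 - 44)/(2 - 21) ≡ 54/60 mod 79. 60⁻¹ ≡ 54 (mod 79) since 60·54 = 3240 ≡ 1, so λ ≡ 72.
  x = λ² - 21 - 2 = 5184 - 23 ≡ 26; y = λ·(21 - 26) - 44 ≡ 70. → (26, 70)
4P: (26, 70) + (2, 19). λ = (19 - 70)/(2 - 26) ≡ 28/55 mod 79. 55⁻¹ ≡ 23 (mod 79), so λ ≡ 12.
  x = λ² - 26 - 2 = 144 - 28 ≡ 37; y = λ·(26 - 37) - 70 ≡ 35. → (37, 35)
5P: (37, 35) + (2, 19). λ = (19 - 35)/(2 - 37) ≡ 63/44 mod 79. 44⁻¹ ≡ 9 (mod 79) since 44·9 = 396 ≡ 1, so λ ≡ 14.
  x = λ² - 37 - 2 = 196 - 39 ≡ 78; y = λ·(37 - 78) - 35 ≡ 23. → (78, 23)
6P: (78, 23) + (2, 19). λ = (19 - 23)/(2 - 78) ≡ 75/3 mod 79. 3⁻¹ ≡ 53 (mod 79), so λ ≡ 25.
  x = λ² - 78 - 2 = 625 - 80 ≡ 71; y = λ·(78 - 71) - 23 ≡ 73. → (71, 73)

(71, 73)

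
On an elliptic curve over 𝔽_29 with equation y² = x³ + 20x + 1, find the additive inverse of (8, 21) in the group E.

-(8, 21) = (8, -21 mod 29) = (8, 8).

(8, 8)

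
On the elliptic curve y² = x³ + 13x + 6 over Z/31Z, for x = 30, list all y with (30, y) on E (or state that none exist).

x³ + 13x + 6 = 27396 ≡ 23 (mod 31).
23 is a non-residue mod 31; no y exists.

none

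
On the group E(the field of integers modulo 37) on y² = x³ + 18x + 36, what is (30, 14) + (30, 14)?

tangent at (30, 14): λ = (3·30² + 18)/(2·14) ≡ 17/28. 28⁻¹ ≡ 4 (mod 37) since 28·4 = 112 ≡ 1, so λ ≡ 17·4 ≡ 31.
  x = λ² - 30 - 30 = 961 - 60 ≡ 13; y = λ·(30 - 13) - 14 ≡ 32. → (13, 32)

(13, 32)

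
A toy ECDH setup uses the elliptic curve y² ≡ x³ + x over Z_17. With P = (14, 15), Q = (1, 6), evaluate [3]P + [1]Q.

(3, 9)

First 3P:
Repeated addition: build up to 3P.
2P: tangent at (14, 15): λ = (3·14² + 1)/(2·15) ≡ 11/13. 13⁻¹ ≡ 4 (mod 17) since 13·4 = 52 ≡ 1, so λ ≡ 11·4 ≡ 10.
  x = λ² - 14 - 14 = 100 - 28 ≡ 4; y = λ·(14 - 4) - 15 ≡ 0. → (4, 0)
3P: (4, 0) + (14, 15). λ = (15 - 0)/(14 - 4) ≡ 15/10 mod 17. 10⁻¹ ≡ 12 (mod 17) since 10·12 = 120 ≡ 1, so λ ≡ 10.
  x = λ² - 4 - 14 = 100 - 18 ≡ 14; y = λ·(4 - 14) - 0 ≡ 2. → (14, 2)
3P = (14, 2).
Finally 3P + Q:
(14, 2) + (1, 6). λ = (6 - 2)/(1 - 14) ≡ 4/4 mod 17. 4⁻¹ ≡ 13 (mod 17) since 4·13 = 52 ≡ 1, so λ ≡ 1.
  x = λ² - 14 - 1 = 1 - 15 ≡ 3; y = λ·(14 - 3) - 2 ≡ 9. → (3, 9)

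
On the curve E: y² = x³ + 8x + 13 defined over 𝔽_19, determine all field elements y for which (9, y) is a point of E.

x³ + 8x + 13 = 814 ≡ 16 (mod 19).
Square roots of 16 mod 19: 4 and 15 (since 4² = 16 ≡ 16).

4, 15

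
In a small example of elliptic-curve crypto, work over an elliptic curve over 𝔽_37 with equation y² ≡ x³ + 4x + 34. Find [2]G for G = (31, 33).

tangent at (31, 33): λ = (3·31² + 4)/(2·33) ≡ 1/29. 29⁻¹ ≡ 23 (mod 37) since 29·23 = 667 ≡ 1, so λ ≡ 1·23 ≡ 23.
  x = λ² - 31 - 31 = 529 - 62 ≡ 23; y = λ·(31 - 23) - 33 ≡ 3. → (23, 3)

(23, 3)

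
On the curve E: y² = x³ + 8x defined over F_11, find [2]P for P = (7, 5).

tangent at (7, 5): λ = (3·7² + 8)/(2·5) ≡ 1/10. 10⁻¹ ≡ 10 (mod 11), so λ ≡ 1·10 ≡ 10.
  x = λ² - 7 - 7 = 100 - 14 ≡ 9; y = λ·(7 - 9) - 5 ≡ 8. → (9, 8)

(9, 8)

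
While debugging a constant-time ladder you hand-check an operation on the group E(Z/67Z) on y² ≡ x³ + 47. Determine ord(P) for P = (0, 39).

3

2P: tangent at (0, 39): λ = (3·0² + 0)/(2·39) ≡ 0/11. 11⁻¹ ≡ 61 (mod 67) since 11·61 = 671 ≡ 1, so λ ≡ 0·61 ≡ 0.
  x = λ² - 0 - 0 = 0 - 0 ≡ 0; y = λ·(0 - 0) - 39 ≡ 28. → (0, 28)
3P: (0, 28) + (0, 39): same x and y₁ ≡ -y₂, so the sum is ∞.
3P = ∞, so the order is 3.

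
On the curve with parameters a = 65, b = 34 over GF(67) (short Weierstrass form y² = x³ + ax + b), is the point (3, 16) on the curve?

yes

y² = 16² ≡ 55; x³ + 65x + 34 = 256 ≡ 55 (mod 67). 55 = 55.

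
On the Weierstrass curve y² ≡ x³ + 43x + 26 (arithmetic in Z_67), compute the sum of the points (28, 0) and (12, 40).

(28, 0) + (12, 40). λ = (40 - 0)/(12 - 28) ≡ 40/51 mod 67. 51⁻¹ ≡ 46 (mod 67) since 51·46 = 2346 ≡ 1, so λ ≡ 31.
  x = λ² - 28 - 12 = 961 - 40 ≡ 50; y = λ·(28 - 50) - 0 ≡ 55. → (50, 55)

(50, 55)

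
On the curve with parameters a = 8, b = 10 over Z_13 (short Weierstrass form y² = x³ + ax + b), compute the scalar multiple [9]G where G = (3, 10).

Double-and-add on 9 = (1001)₂. Start with G = (3, 10) for the leading 1-bit.
double: tangent at (3, 10): λ = (3·3² + 8)/(2·10) ≡ 9/7. 7⁻¹ ≡ 2 (mod 13), so λ ≡ 9·2 ≡ 5.
  x = λ² - 3 - 3 = 25 - 6 ≡ 6; y = λ·(3 - 6) - 10 ≡ 1. → (6, 1)
double: tangent at (6, 1): λ = (3·6² + 8)/(2·1) ≡ 12/2. 2⁻¹ ≡ 7 (mod 13), so λ ≡ 12·7 ≡ 6.
  x = λ² - 6 - 6 = 36 - 12 ≡ 11; y = λ·(6 - 11) - 1 ≡ 8. → (11, 8)
double: tangent at (11, 8): λ = (3·11² + 8)/(2·8) ≡ 7/3. 3⁻¹ ≡ 9 (mod 13) since 3·9 = 27 ≡ 1, so λ ≡ 7·9 ≡ 11.
  x = λ² - 11 - 11 = 121 - 22 ≡ 8; y = λ·(11 - 8) - 8 ≡ 12. → (8, 12)
add G: (8, 12) + (3, 10). λ = (10 - 12)/(3 - 8) ≡ 11/8 mod 13. 8⁻¹ ≡ 5 (mod 13) since 8·5 = 40 ≡ 1, so λ ≡ 3.
  x = λ² - 8 - 3 = 9 - 11 ≡ 11; y = λ·(8 - 11) - 12 ≡ 5. → (11, 5)

(11, 5)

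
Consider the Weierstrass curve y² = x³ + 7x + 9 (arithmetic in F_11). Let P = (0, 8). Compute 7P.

Double-and-add on 7 = (111)₂. Start with P = (0, 8) for the leading 1-bit.
double: tangent at (0, 8): λ = (3·0² + 7)/(2·8) ≡ 7/5. 5⁻¹ ≡ 9 (mod 11) since 5·9 = 45 ≡ 1, so λ ≡ 7·9 ≡ 8.
  x = λ² - 0 - 0 = 64 - 0 ≡ 9; y = λ·(0 - 9) - 8 ≡ 8. → (9, 8)
add P: (9, 8) + (0, 8). λ = (8 - 8)/(0 - 9) ≡ 0/2 mod 11. 2⁻¹ ≡ 6 (mod 11), so λ ≡ 0.
  x = λ² - 9 - 0 = 0 - 9 ≡ 2; y = λ·(9 - 2) - 8 ≡ 3. → (2, 3)
double: tangent at (2, 3): λ = (3·2² + 7)/(2·3) ≡ 8/6. 6⁻¹ ≡ 2 (mod 11) since 6·2 = 12 ≡ 1, so λ ≡ 8·2 ≡ 5.
  x = λ² - 2 - 2 = 25 - 4 ≡ 10; y = λ·(2 - 10) - 3 ≡ 1. → (10, 1)
add P: (10, 1) + (0, 8). λ = (8 - 1)/(0 - 10) ≡ 7/1 mod 11. 1⁻¹ ≡ 1 (mod 11) since 1·1 = 1 ≡ 1, so λ ≡ 7.
  x = λ² - 10 - 0 = 49 - 10 ≡ 6; y = λ·(10 - 6) - 1 ≡ 5. → (6, 5)

(6, 5)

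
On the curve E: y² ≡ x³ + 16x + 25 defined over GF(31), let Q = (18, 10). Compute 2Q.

tangent at (18, 10): λ = (3·18² + 16)/(2·10) ≡ 27/20. 20⁻¹ ≡ 14 (mod 31), so λ ≡ 27·14 ≡ 6.
  x = λ² - 18 - 18 = 36 - 36 ≡ 0; y = λ·(18 - 0) - 10 ≡ 5. → (0, 5)

(0, 5)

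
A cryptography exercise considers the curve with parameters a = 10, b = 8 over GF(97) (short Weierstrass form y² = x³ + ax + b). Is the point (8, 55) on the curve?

yes

y² = 55² ≡ 18; x³ + 10x + 8 = 600 ≡ 18 (mod 97). 18 = 18.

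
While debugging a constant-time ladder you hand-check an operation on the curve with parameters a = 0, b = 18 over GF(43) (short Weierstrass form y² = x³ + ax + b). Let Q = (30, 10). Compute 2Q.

(19, 13)

tangent at (30, 10): λ = (3·30² + 0)/(2·10) ≡ 34/20. 20⁻¹ ≡ 28 (mod 43), so λ ≡ 34·28 ≡ 6.
  x = λ² - 30 - 30 = 36 - 60 ≡ 19; y = λ·(30 - 19) - 10 ≡ 13. → (19, 13)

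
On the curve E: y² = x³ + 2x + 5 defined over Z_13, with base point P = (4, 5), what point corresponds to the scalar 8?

Double-and-add on 8 = (1000)₂. Start with P = (4, 5) for the leading 1-bit.
double: tangent at (4, 5): λ = (3·4² + 2)/(2·5) ≡ 11/10. 10⁻¹ ≡ 4 (mod 13) since 10·4 = 40 ≡ 1, so λ ≡ 11·4 ≡ 5.
  x = λ² - 4 - 4 = 25 - 8 ≡ 4; y = λ·(4 - 4) - 5 ≡ 8. → (4, 8)
double: tangent at (4, 8): λ = (3·4² + 2)/(2·8) ≡ 11/3. 3⁻¹ ≡ 9 (mod 13) since 3·9 = 27 ≡ 1, so λ ≡ 11·9 ≡ 8.
  x = λ² - 4 - 4 = 64 - 8 ≡ 4; y = λ·(4 - 4) - 8 ≡ 5. → (4, 5)
double: tangent at (4, 5): λ = (3·4² + 2)/(2·5) ≡ 11/10. 10⁻¹ ≡ 4 (mod 13), so λ ≡ 11·4 ≡ 5.
  x = λ² - 4 - 4 = 25 - 8 ≡ 4; y = λ·(4 - 4) - 5 ≡ 8. → (4, 8)

(4, 8)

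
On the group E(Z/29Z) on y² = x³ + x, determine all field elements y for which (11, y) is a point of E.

x³ + 1x + 0 = 1342 ≡ 8 (mod 29).
8 is a non-residue mod 29; no y exists.

none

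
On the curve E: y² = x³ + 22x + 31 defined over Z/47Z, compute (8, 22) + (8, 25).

O

The two points share x = 8 and their y-coordinates satisfy 22 + 25 ≡ 0 (mod 47), so they are inverses. Their sum is O.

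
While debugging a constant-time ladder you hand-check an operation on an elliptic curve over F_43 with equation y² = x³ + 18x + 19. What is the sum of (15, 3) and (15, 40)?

O

The two points share x = 15 and their y-coordinates satisfy 3 + 40 ≡ 0 (mod 43), so they are inverses. Their sum is O.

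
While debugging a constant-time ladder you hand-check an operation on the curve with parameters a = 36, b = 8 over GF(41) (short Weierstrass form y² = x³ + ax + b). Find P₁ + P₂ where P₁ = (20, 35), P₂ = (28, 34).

(20, 35) + (28, 34). λ = (34 - 35)/(28 - 20) ≡ 40/8 mod 41. 8⁻¹ ≡ 36 (mod 41) since 8·36 = 288 ≡ 1, so λ ≡ 5.
  x = λ² - 20 - 28 = 25 - 48 ≡ 18; y = λ·(20 - 18) - 35 ≡ 16. → (18, 16)

(18, 16)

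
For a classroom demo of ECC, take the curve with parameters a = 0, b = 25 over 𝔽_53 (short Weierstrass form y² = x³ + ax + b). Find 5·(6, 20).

Write Q = (6, 20).
Repeated addition: build up to 5Q.
2Q: tangent at (6, 20): λ = (3·6² + 0)/(2·20) ≡ 2/40. 40⁻¹ ≡ 4 (mod 53) since 40·4 = 160 ≡ 1, so λ ≡ 2·4 ≡ 8.
  x = λ² - 6 - 6 = 64 - 12 ≡ 52; y = λ·(6 - 52) - 20 ≡ 36. → (52, 36)
3Q: (52, 36) + (6, 20). λ = (20 - 36)/(6 - 52) ≡ 37/7 mod 53. 7⁻¹ ≡ 38 (mod 53), so λ ≡ 28.
  x = λ² - 52 - 6 = 784 - 58 ≡ 37; y = λ·(52 - 37) - 36 ≡ 13. → (37, 13)
4Q: (37, 13) + (6, 20). λ = (20 - 13)/(6 - 37) ≡ 7/22 mod 53. 22⁻¹ ≡ 41 (mod 53) since 22·41 = 902 ≡ 1, so λ ≡ 22.
  x = λ² - 37 - 6 = 484 - 43 ≡ 17; y = λ·(37 - 17) - 13 ≡ 3. → (17, 3)
5Q: (17, 3) + (6, 20). λ = (20 - 3)/(6 - 17) ≡ 17/42 mod 53. 42⁻¹ ≡ 24 (mod 53), so λ ≡ 37.
  x = λ² - 17 - 6 = 1369 - 23 ≡ 21; y = λ·(17 - 21) - 3 ≡ 8. → (21, 8)

(21, 8)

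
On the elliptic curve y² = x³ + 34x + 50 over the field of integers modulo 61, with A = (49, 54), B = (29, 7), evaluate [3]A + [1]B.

(44, 7)

First 3A:
Repeated addition: build up to 3A.
2A: tangent at (49, 54): λ = (3·49² + 34)/(2·54) ≡ 39/47. 47⁻¹ ≡ 13 (mod 61) since 47·13 = 611 ≡ 1, so λ ≡ 39·13 ≡ 19.
  x = λ² - 49 - 49 = 361 - 98 ≡ 19; y = λ·(49 - 19) - 54 ≡ 28. → (19, 28)
3A: (19, 28) + (49, 54). λ = (54 - 28)/(49 - 19) ≡ 26/30 mod 61. 30⁻¹ ≡ 59 (mod 61), so λ ≡ 9.
  x = λ² - 19 - 49 = 81 - 68 ≡ 13; y = λ·(19 - 13) - 28 ≡ 26. → (13, 26)
3A = (13, 26).
Finally 3A + B:
(13, 26) + (29, 7). λ = (7 - 26)/(29 - 13) ≡ 42/16 mod 61. 16⁻¹ ≡ 42 (mod 61), so λ ≡ 56.
  x = λ² - 13 - 29 = 3136 - 42 ≡ 44; y = λ·(13 - 44) - 26 ≡ 7. → (44, 7)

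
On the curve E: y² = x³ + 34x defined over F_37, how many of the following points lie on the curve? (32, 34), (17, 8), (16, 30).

(32, 34): 34² ≡ 9, rhs ≡ 1 → off.
(17, 8): 8² ≡ 27, rhs ≡ 15 → off.
(16, 30): 30² ≡ 12, rhs ≡ 15 → off.

0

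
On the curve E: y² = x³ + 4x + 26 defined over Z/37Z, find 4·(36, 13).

(17, 7)

Write G = (36, 13).
Repeated addition: build up to 4G.
2G: tangent at (36, 13): λ = (3·36² + 4)/(2·13) ≡ 7/26. 26⁻¹ ≡ 10 (mod 37), so λ ≡ 7·10 ≡ 33.
  x = λ² - 36 - 36 = 1089 - 72 ≡ 18; y = λ·(36 - 18) - 13 ≡ 26. → (18, 26)
3G: (18, 26) + (36, 13). λ = (13 - 26)/(36 - 18) ≡ 24/18 mod 37. 18⁻¹ ≡ 35 (mod 37) since 18·35 = 630 ≡ 1, so λ ≡ 26.
  x = λ² - 18 - 36 = 676 - 54 ≡ 30; y = λ·(18 - 30) - 26 ≡ 32. → (30, 32)
4G: (30, 32) + (36, 13). λ = (13 - 32)/(36 - 30) ≡ 18/6 mod 37. 6⁻¹ ≡ 31 (mod 37) since 6·31 = 186 ≡ 1, so λ ≡ 3.
  x = λ² - 30 - 36 = 9 - 66 ≡ 17; y = λ·(30 - 17) - 32 ≡ 7. → (17, 7)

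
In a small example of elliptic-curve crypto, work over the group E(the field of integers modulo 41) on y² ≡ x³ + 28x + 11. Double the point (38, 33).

tangent at (38, 33): λ = (3·38² + 28)/(2·33) ≡ 14/25. 25⁻¹ ≡ 23 (mod 41), so λ ≡ 14·23 ≡ 35.
  x = λ² - 38 - 38 = 1225 - 76 ≡ 1; y = λ·(38 - 1) - 33 ≡ 32. → (1, 32)

(1, 32)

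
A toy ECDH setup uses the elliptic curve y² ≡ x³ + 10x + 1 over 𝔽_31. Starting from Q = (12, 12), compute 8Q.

O

Double-and-add on 8 = (1000)₂. Start with Q = (12, 12) for the leading 1-bit.
double: tangent at (12, 12): λ = (3·12² + 10)/(2·12) ≡ 8/24. 24⁻¹ ≡ 22 (mod 31) since 24·22 = 528 ≡ 1, so λ ≡ 8·22 ≡ 21.
  x = λ² - 12 - 12 = 441 - 24 ≡ 14; y = λ·(12 - 14) - 12 ≡ 8. → (14, 8)
double: tangent at (14, 8): λ = (3·14² + 10)/(2·8) ≡ 9/16. 16⁻¹ ≡ 2 (mod 31), so λ ≡ 9·2 ≡ 18.
  x = λ² - 14 - 14 = 324 - 28 ≡ 17; y = λ·(14 - 17) - 8 ≡ 0. → (17, 0)
double: (17, 0) + (17, 0): same x and y₁ ≡ -y₂, so the sum is 𝒪.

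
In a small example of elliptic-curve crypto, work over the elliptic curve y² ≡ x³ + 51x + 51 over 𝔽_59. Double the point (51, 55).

(14, 38)

tangent at (51, 55): λ = (3·51² + 51)/(2·55) ≡ 7/51. 51⁻¹ ≡ 22 (mod 59) since 51·22 = 1122 ≡ 1, so λ ≡ 7·22 ≡ 36.
  x = λ² - 51 - 51 = 1296 - 102 ≡ 14; y = λ·(51 - 14) - 55 ≡ 38. → (14, 38)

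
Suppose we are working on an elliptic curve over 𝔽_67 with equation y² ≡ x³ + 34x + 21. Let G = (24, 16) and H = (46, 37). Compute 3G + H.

(14, 62)

First 3G:
Repeated addition: build up to 3G.
2G: tangent at (24, 16): λ = (3·24² + 34)/(2·16) ≡ 20/32. 32⁻¹ ≡ 44 (mod 67) since 32·44 = 1408 ≡ 1, so λ ≡ 20·44 ≡ 9.
  x = λ² - 24 - 24 = 81 - 48 ≡ 33; y = λ·(24 - 33) - 16 ≡ 37. → (33, 37)
3G: (33, 37) + (24, 16). λ = (16 - 37)/(24 - 33) ≡ 46/58 mod 67. 58⁻¹ ≡ 52 (mod 67) since 58·52 = 3016 ≡ 1, so λ ≡ 47.
  x = λ² - 33 - 24 = 2209 - 57 ≡ 8; y = λ·(33 - 8) - 37 ≡ 66. → (8, 66)
3G = (8, 66).
Finally 3G + H:
(8, 66) + (46, 37). λ = (37 - 66)/(46 - 8) ≡ 38/38 mod 67. 38⁻¹ ≡ 30 (mod 67), so λ ≡ 1.
  x = λ² - 8 - 46 = 1 - 54 ≡ 14; y = λ·(8 - 14) - 66 ≡ 62. → (14, 62)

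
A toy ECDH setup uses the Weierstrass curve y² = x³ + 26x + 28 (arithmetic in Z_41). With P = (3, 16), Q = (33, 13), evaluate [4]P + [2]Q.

First 4P:
Repeated addition: build up to 4P.
2P: tangent at (3, 16): λ = (3·3² + 26)/(2·16) ≡ 12/32. 32⁻¹ ≡ 9 (mod 41) since 32·9 = 288 ≡ 1, so λ ≡ 12·9 ≡ 26.
  x = λ² - 3 - 3 = 676 - 6 ≡ 14; y = λ·(3 - 14) - 16 ≡ 26. → (14, 26)
3P: (14, 26) + (3, 16). λ = (16 - 26)/(3 - 14) ≡ 31/30 mod 41. 30⁻¹ ≡ 26 (mod 41), so λ ≡ 27.
  x = λ² - 14 - 3 = 729 - 17 ≡ 15; y = λ·(14 - 15) - 26 ≡ 29. → (15, 29)
4P: (15, 29) + (3, 16). λ = (16 - 29)/(3 - 15) ≡ 28/29 mod 41. 29⁻¹ ≡ 17 (mod 41), so λ ≡ 25.
  x = λ² - 15 - 3 = 625 - 18 ≡ 33; y = λ·(15 - 33) - 29 ≡ 13. → (33, 13)
4P = (33, 13).
Next 2Q:
Repeated addition: build up to 2Q.
2Q: tangent at (33, 13): λ = (3·33² + 26)/(2·13) ≡ 13/26. 26⁻¹ ≡ 30 (mod 41), so λ ≡ 13·30 ≡ 21.
  x = λ² - 33 - 33 = 441 - 66 ≡ 6; y = λ·(33 - 6) - 13 ≡ 21. → (6, 21)
2Q = (6, 21).
Finally 4P + 2Q:
(33, 13) + (6, 21). λ = (21 - 13)/(6 - 33) ≡ 8/14 mod 41. 14⁻¹ ≡ 3 (mod 41) since 14·3 = 42 ≡ 1, so λ ≡ 24.
  x = λ² - 33 - 6 = 576 - 39 ≡ 4; y = λ·(33 - 4) - 13 ≡ 27. → (4, 27)

(4, 27)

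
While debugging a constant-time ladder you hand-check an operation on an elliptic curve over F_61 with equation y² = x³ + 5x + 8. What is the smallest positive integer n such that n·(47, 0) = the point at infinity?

2P: (47, 0) + (47, 0): same x and y₁ ≡ -y₂, so the sum is the point at infinity.
2P = the point at infinity, so the order is 2.

2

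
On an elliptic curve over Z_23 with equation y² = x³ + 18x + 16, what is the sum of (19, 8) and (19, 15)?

O

The two points share x = 19 and their y-coordinates satisfy 8 + 15 ≡ 0 (mod 23), so they are inverses. Their sum is O.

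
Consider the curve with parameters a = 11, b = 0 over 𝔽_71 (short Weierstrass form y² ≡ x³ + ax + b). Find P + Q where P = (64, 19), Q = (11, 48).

(64, 19) + (11, 48). λ = (48 - 19)/(11 - 64) ≡ 29/18 mod 71. 18⁻¹ ≡ 4 (mod 71), so λ ≡ 45.
  x = λ² - 64 - 11 = 2025 - 75 ≡ 33; y = λ·(64 - 33) - 19 ≡ 27. → (33, 27)

(33, 27)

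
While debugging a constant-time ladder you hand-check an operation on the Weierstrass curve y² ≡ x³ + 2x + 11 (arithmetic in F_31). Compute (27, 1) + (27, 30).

The two points share x = 27 and their y-coordinates satisfy 1 + 30 ≡ 0 (mod 31), so they are inverses. Their sum is ∞.

O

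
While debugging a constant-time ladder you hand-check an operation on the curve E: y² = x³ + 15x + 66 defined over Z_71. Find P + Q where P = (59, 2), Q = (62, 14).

(59, 2) + (62, 14). λ = (14 - 2)/(62 - 59) ≡ 12/3 mod 71. 3⁻¹ ≡ 24 (mod 71), so λ ≡ 4.
  x = λ² - 59 - 62 = 16 - 121 ≡ 37; y = λ·(59 - 37) - 2 ≡ 15. → (37, 15)

(37, 15)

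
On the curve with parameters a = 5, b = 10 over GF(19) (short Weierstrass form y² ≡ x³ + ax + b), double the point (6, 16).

tangent at (6, 16): λ = (3·6² + 5)/(2·16) ≡ 18/13. 13⁻¹ ≡ 3 (mod 19) since 13·3 = 39 ≡ 1, so λ ≡ 18·3 ≡ 16.
  x = λ² - 6 - 6 = 256 - 12 ≡ 16; y = λ·(6 - 16) - 16 ≡ 14. → (16, 14)

(16, 14)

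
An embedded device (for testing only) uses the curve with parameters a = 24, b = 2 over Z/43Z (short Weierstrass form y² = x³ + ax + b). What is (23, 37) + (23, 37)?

tangent at (23, 37): λ = (3·23² + 24)/(2·37) ≡ 20/31. 31⁻¹ ≡ 25 (mod 43) since 31·25 = 775 ≡ 1, so λ ≡ 20·25 ≡ 27.
  x = λ² - 23 - 23 = 729 - 46 ≡ 38; y = λ·(23 - 38) - 37 ≡ 31. → (38, 31)

(38, 31)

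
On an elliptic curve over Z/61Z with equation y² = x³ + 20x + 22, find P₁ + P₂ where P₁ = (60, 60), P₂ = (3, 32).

(47, 32)

(60, 60) + (3, 32). λ = (32 - 60)/(3 - 60) ≡ 33/4 mod 61. 4⁻¹ ≡ 46 (mod 61), so λ ≡ 54.
  x = λ² - 60 - 3 = 2916 - 63 ≡ 47; y = λ·(60 - 47) - 60 ≡ 32. → (47, 32)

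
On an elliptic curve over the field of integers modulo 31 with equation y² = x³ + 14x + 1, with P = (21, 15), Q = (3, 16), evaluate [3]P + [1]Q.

First 3P:
Repeated addition: build up to 3P.
2P: tangent at (21, 15): λ = (3·21² + 14)/(2·15) ≡ 4/30. 30⁻¹ ≡ 30 (mod 31) since 30·30 = 900 ≡ 1, so λ ≡ 4·30 ≡ 27.
  x = λ² - 21 - 21 = 729 - 42 ≡ 5; y = λ·(21 - 5) - 15 ≡ 14. → (5, 14)
3P: (5, 14) + (21, 15). λ = (15 - 14)/(21 - 5) ≡ 1/16 mod 31. 16⁻¹ ≡ 2 (mod 31) since 16·2 = 32 ≡ 1, so λ ≡ 2.
  x = λ² - 5 - 21 = 4 - 26 ≡ 9; y = λ·(5 - 9) - 14 ≡ 9. → (9, 9)
3P = (9, 9).
Finally 3P + Q:
(9, 9) + (3, 16). λ = (16 - 9)/(3 - 9) ≡ 7/25 mod 31. 25⁻¹ ≡ 5 (mod 31), so λ ≡ 4.
  x = λ² - 9 - 3 = 16 - 12 ≡ 4; y = λ·(9 - 4) - 9 ≡ 11. → (4, 11)

(4, 11)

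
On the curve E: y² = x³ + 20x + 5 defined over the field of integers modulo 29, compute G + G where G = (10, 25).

(14, 19)

tangent at (10, 25): λ = (3·10² + 20)/(2·25) ≡ 1/21. 21⁻¹ ≡ 18 (mod 29) since 21·18 = 378 ≡ 1, so λ ≡ 1·18 ≡ 18.
  x = λ² - 10 - 10 = 324 - 20 ≡ 14; y = λ·(10 - 14) - 25 ≡ 19. → (14, 19)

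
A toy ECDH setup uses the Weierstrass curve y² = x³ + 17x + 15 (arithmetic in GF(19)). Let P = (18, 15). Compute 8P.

Repeated addition: build up to 8P.
2P: tangent at (18, 15): λ = (3·18² + 17)/(2·15) ≡ 1/11. 11⁻¹ ≡ 7 (mod 19), so λ ≡ 1·7 ≡ 7.
  x = λ² - 18 - 18 = 49 - 36 ≡ 13; y = λ·(18 - 13) - 15 ≡ 1. → (13, 1)
3P: (13, 1) + (18, 15). λ = (15 - 1)/(18 - 13) ≡ 14/5 mod 19. 5⁻¹ ≡ 4 (mod 19) since 5·4 = 20 ≡ 1, so λ ≡ 18.
  x = λ² - 13 - 18 = 324 - 31 ≡ 8; y = λ·(13 - 8) - 1 ≡ 13. → (8, 13)
4P: (8, 13) + (18, 15). λ = (15 - 13)/(18 - 8) ≡ 2/10 mod 19. 10⁻¹ ≡ 2 (mod 19) since 10·2 = 20 ≡ 1, so λ ≡ 4.
  x = λ² - 8 - 18 = 16 - 26 ≡ 9; y = λ·(8 - 9) - 13 ≡ 2. → (9, 2)
5P: (9, 2) + (18, 15). λ = (15 - 2)/(18 - 9) ≡ 13/9 mod 19. 9⁻¹ ≡ 17 (mod 19), so λ ≡ 12.
  x = λ² - 9 - 18 = 144 - 27 ≡ 3; y = λ·(9 - 3) - 2 ≡ 13. → (3, 13)
6P: (3, 13) + (18, 15). λ = (15 - 13)/(18 - 3) ≡ 2/15 mod 19. 15⁻¹ ≡ 14 (mod 19), so λ ≡ 9.
  x = λ² - 3 - 18 = 81 - 21 ≡ 3; y = λ·(3 - 3) - 13 ≡ 6. → (3, 6)
7P: (3, 6) + (18, 15). λ = (15 - 6)/(18 - 3) ≡ 9/15 mod 19. 15⁻¹ ≡ 14 (mod 19), so λ ≡ 12.
  x = λ² - 3 - 18 = 144 - 21 ≡ 9; y = λ·(3 - 9) - 6 ≡ 17. → (9, 17)
8P: (9, 17) + (18, 15). λ = (15 - 17)/(18 - 9) ≡ 17/9 mod 19. 9⁻¹ ≡ 17 (mod 19) since 9·17 = 153 ≡ 1, so λ ≡ 4.
  x = λ² - 9 - 18 = 16 - 27 ≡ 8; y = λ·(9 - 8) - 17 ≡ 6. → (8, 6)

(8, 6)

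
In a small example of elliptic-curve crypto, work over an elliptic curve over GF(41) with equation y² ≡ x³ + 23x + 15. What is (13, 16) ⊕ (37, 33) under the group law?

(33, 4)

(13, 16) + (37, 33). λ = (33 - 16)/(37 - 13) ≡ 17/24 mod 41. 24⁻¹ ≡ 12 (mod 41), so λ ≡ 40.
  x = λ² - 13 - 37 = 1600 - 50 ≡ 33; y = λ·(13 - 33) - 16 ≡ 4. → (33, 4)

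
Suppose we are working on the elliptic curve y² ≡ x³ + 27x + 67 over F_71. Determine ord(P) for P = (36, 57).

2P: tangent at (36, 57): λ = (3·36² + 27)/(2·57) ≡ 10/43. 43⁻¹ ≡ 38 (mod 71) since 43·38 = 1634 ≡ 1, so λ ≡ 10·38 ≡ 25.
  x = λ² - 36 - 36 = 625 - 72 ≡ 56; y = λ·(36 - 56) - 57 ≡ 11. → (56, 11)
3P: (56, 11) + (36, 57). λ = (57 - 11)/(36 - 56) ≡ 46/51 mod 71. 51⁻¹ ≡ 39 (mod 71), so λ ≡ 19.
  x = λ² - 56 - 36 = 361 - 92 ≡ 56; y = λ·(56 - 56) - 11 ≡ 60. → (56, 60)
4P: (56, 60) + (36, 57). λ = (57 - 60)/(36 - 56) ≡ 68/51 mod 71. 51⁻¹ ≡ 39 (mod 71), so λ ≡ 25.
  x = λ² - 56 - 36 = 625 - 92 ≡ 36; y = λ·(56 - 36) - 60 ≡ 14. → (36, 14)
5P: (36, 14) + (36, 57): same x and y₁ ≡ -y₂, so the sum is ∞.
5P = ∞, so the order is 5.

5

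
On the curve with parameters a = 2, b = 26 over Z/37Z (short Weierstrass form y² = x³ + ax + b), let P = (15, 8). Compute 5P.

Repeated addition: build up to 5P.
2P: tangent at (15, 8): λ = (3·15² + 2)/(2·8) ≡ 11/16. 16⁻¹ ≡ 7 (mod 37), so λ ≡ 11·7 ≡ 3.
  x = λ² - 15 - 15 = 9 - 30 ≡ 16; y = λ·(15 - 16) - 8 ≡ 26. → (16, 26)
3P: (16, 26) + (15, 8). λ = (8 - 26)/(15 - 16) ≡ 19/36 mod 37. 36⁻¹ ≡ 36 (mod 37) since 36·36 = 1296 ≡ 1, so λ ≡ 18.
  x = λ² - 16 - 15 = 324 - 31 ≡ 34; y = λ·(16 - 34) - 26 ≡ 20. → (34, 20)
4P: (34, 20) + (15, 8). λ = (8 - 20)/(15 - 34) ≡ 25/18 mod 37. 18⁻¹ ≡ 35 (mod 37) since 18·35 = 630 ≡ 1, so λ ≡ 24.
  x = λ² - 34 - 15 = 576 - 49 ≡ 9; y = λ·(34 - 9) - 20 ≡ 25. → (9, 25)
5P: (9, 25) + (15, 8). λ = (8 - 25)/(15 - 9) ≡ 20/6 mod 37. 6⁻¹ ≡ 31 (mod 37), so λ ≡ 28.
  x = λ² - 9 - 15 = 784 - 24 ≡ 20; y = λ·(9 - 20) - 25 ≡ 0. → (20, 0)

(20, 0)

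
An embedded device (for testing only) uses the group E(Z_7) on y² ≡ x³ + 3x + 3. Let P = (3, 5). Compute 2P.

tangent at (3, 5): λ = (3·3² + 3)/(2·5) ≡ 2/3. 3⁻¹ ≡ 5 (mod 7), so λ ≡ 2·5 ≡ 3.
  x = λ² - 3 - 3 = 9 - 6 ≡ 3; y = λ·(3 - 3) - 5 ≡ 2. → (3, 2)

(3, 2)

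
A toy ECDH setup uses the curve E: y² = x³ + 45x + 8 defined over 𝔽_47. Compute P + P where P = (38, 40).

(46, 44)

tangent at (38, 40): λ = (3·38² + 45)/(2·40) ≡ 6/33. 33⁻¹ ≡ 10 (mod 47), so λ ≡ 6·10 ≡ 13.
  x = λ² - 38 - 38 = 169 - 76 ≡ 46; y = λ·(38 - 46) - 40 ≡ 44. → (46, 44)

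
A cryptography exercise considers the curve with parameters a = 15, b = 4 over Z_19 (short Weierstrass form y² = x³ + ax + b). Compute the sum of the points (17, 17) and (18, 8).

(17, 17) + (18, 8). λ = (8 - 17)/(18 - 17) ≡ 10/1 mod 19. 1⁻¹ ≡ 1 (mod 19) since 1·1 = 1 ≡ 1, so λ ≡ 10.
  x = λ² - 17 - 18 = 100 - 35 ≡ 8; y = λ·(17 - 8) - 17 ≡ 16. → (8, 16)

(8, 16)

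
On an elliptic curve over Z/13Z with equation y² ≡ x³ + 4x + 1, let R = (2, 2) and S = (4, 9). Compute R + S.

(2, 2) + (4, 9). λ = (9 - 2)/(4 - 2) ≡ 7/2 mod 13. 2⁻¹ ≡ 7 (mod 13) since 2·7 = 14 ≡ 1, so λ ≡ 10.
  x = λ² - 2 - 4 = 100 - 6 ≡ 3; y = λ·(2 - 3) - 2 ≡ 1. → (3, 1)

(3, 1)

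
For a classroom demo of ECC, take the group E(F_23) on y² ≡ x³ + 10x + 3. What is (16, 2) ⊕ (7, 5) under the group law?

(18, 14)

(16, 2) + (7, 5). λ = (5 - 2)/(7 - 16) ≡ 3/14 mod 23. 14⁻¹ ≡ 5 (mod 23) since 14·5 = 70 ≡ 1, so λ ≡ 15.
  x = λ² - 16 - 7 = 225 - 23 ≡ 18; y = λ·(16 - 18) - 2 ≡ 14. → (18, 14)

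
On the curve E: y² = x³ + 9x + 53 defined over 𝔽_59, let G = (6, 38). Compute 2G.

(37, 2)

tangent at (6, 38): λ = (3·6² + 9)/(2·38) ≡ 58/17. 17⁻¹ ≡ 7 (mod 59), so λ ≡ 58·7 ≡ 52.
  x = λ² - 6 - 6 = 2704 - 12 ≡ 37; y = λ·(6 - 37) - 38 ≡ 2. → (37, 2)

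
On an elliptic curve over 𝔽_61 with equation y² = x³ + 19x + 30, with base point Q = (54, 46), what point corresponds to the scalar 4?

(35, 4)

Repeated addition: build up to 4Q.
2Q: tangent at (54, 46): λ = (3·54² + 19)/(2·46) ≡ 44/31. 31⁻¹ ≡ 2 (mod 61), so λ ≡ 44·2 ≡ 27.
  x = λ² - 54 - 54 = 729 - 108 ≡ 11; y = λ·(54 - 11) - 46 ≡ 17. → (11, 17)
3Q: (11, 17) + (54, 46). λ = (46 - 17)/(54 - 11) ≡ 29/43 mod 61. 43⁻¹ ≡ 44 (mod 61), so λ ≡ 56.
  x = λ² - 11 - 54 = 3136 - 65 ≡ 21; y = λ·(11 - 21) - 17 ≡ 33. → (21, 33)
4Q: (21, 33) + (54, 46). λ = (46 - 33)/(54 - 21) ≡ 13/33 mod 61. 33⁻¹ ≡ 37 (mod 61), so λ ≡ 54.
  x = λ² - 21 - 54 = 2916 - 75 ≡ 35; y = λ·(21 - 35) - 33 ≡ 4. → (35, 4)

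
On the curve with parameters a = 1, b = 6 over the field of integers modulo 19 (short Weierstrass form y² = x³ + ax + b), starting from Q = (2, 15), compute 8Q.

(12, 6)

Double-and-add on 8 = (1000)₂. Start with Q = (2, 15) for the leading 1-bit.
double: tangent at (2, 15): λ = (3·2² + 1)/(2·15) ≡ 13/11. 11⁻¹ ≡ 7 (mod 19), so λ ≡ 13·7 ≡ 15.
  x = λ² - 2 - 2 = 225 - 4 ≡ 12; y = λ·(2 - 12) - 15 ≡ 6. → (12, 6)
double: tangent at (12, 6): λ = (3·12² + 1)/(2·6) ≡ 15/12. 12⁻¹ ≡ 8 (mod 19) since 12·8 = 96 ≡ 1, so λ ≡ 15·8 ≡ 6.
  x = λ² - 12 - 12 = 36 - 24 ≡ 12; y = λ·(12 - 12) - 6 ≡ 13. → (12, 13)
double: tangent at (12, 13): λ = (3·12² + 1)/(2·13) ≡ 15/7. 7⁻¹ ≡ 11 (mod 19), so λ ≡ 15·11 ≡ 13.
  x = λ² - 12 - 12 = 169 - 24 ≡ 12; y = λ·(12 - 12) - 13 ≡ 6. → (12, 6)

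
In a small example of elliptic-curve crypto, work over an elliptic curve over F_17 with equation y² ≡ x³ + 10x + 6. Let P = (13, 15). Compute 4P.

(1, 0)

Double-and-add on 4 = (100)₂. Start with P = (13, 15) for the leading 1-bit.
double: tangent at (13, 15): λ = (3·13² + 10)/(2·15) ≡ 7/13. 13⁻¹ ≡ 4 (mod 17), so λ ≡ 7·4 ≡ 11.
  x = λ² - 13 - 13 = 121 - 26 ≡ 10; y = λ·(13 - 10) - 15 ≡ 1. → (10, 1)
double: tangent at (10, 1): λ = (3·10² + 10)/(2·1) ≡ 4/2. 2⁻¹ ≡ 9 (mod 17) since 2·9 = 18 ≡ 1, so λ ≡ 4·9 ≡ 2.
  x = λ² - 10 - 10 = 4 - 20 ≡ 1; y = λ·(10 - 1) - 1 ≡ 0. → (1, 0)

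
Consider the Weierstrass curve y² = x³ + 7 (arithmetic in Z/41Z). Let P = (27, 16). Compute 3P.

Repeated addition: build up to 3P.
2P: tangent at (27, 16): λ = (3·27² + 0)/(2·16) ≡ 14/32. 32⁻¹ ≡ 9 (mod 41), so λ ≡ 14·9 ≡ 3.
  x = λ² - 27 - 27 = 9 - 54 ≡ 37; y = λ·(27 - 37) - 16 ≡ 36. → (37, 36)
3P: (37, 36) + (27, 16). λ = (16 - 36)/(27 - 37) ≡ 21/31 mod 41. 31⁻¹ ≡ 4 (mod 41), so λ ≡ 2.
  x = λ² - 37 - 27 = 4 - 64 ≡ 22; y = λ·(37 - 22) - 36 ≡ 35. → (22, 35)

(22, 35)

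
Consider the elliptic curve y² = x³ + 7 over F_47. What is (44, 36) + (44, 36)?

(1, 33)

tangent at (44, 36): λ = (3·44² + 0)/(2·36) ≡ 27/25. 25⁻¹ ≡ 32 (mod 47) since 25·32 = 800 ≡ 1, so λ ≡ 27·32 ≡ 18.
  x = λ² - 44 - 44 = 324 - 88 ≡ 1; y = λ·(44 - 1) - 36 ≡ 33. → (1, 33)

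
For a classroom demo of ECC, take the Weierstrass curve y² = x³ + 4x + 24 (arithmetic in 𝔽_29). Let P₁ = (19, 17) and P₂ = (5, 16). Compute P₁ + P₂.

(19, 17) + (5, 16). λ = (16 - 17)/(5 - 19) ≡ 28/15 mod 29. 15⁻¹ ≡ 2 (mod 29) since 15·2 = 30 ≡ 1, so λ ≡ 27.
  x = λ² - 19 - 5 = 729 - 24 ≡ 9; y = λ·(19 - 9) - 17 ≡ 21. → (9, 21)

(9, 21)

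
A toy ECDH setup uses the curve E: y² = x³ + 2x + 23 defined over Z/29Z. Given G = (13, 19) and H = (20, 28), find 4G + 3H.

First 4G:
Double-and-add on 4 = (100)₂. Start with G = (13, 19) for the leading 1-bit.
double: tangent at (13, 19): λ = (3·13² + 2)/(2·19) ≡ 16/9. 9⁻¹ ≡ 13 (mod 29), so λ ≡ 16·13 ≡ 5.
  x = λ² - 13 - 13 = 25 - 26 ≡ 28; y = λ·(13 - 28) - 19 ≡ 22. → (28, 22)
double: tangent at (28, 22): λ = (3·28² + 2)/(2·22) ≡ 5/15. 15⁻¹ ≡ 2 (mod 29), so λ ≡ 5·2 ≡ 10.
  x = λ² - 28 - 28 = 100 - 56 ≡ 15; y = λ·(28 - 15) - 22 ≡ 21. → (15, 21)
4G = (15, 21).
Next 3H:
Repeated addition: build up to 3H.
2H: tangent at (20, 28): λ = (3·20² + 2)/(2·28) ≡ 13/27. 27⁻¹ ≡ 14 (mod 29) since 27·14 = 378 ≡ 1, so λ ≡ 13·14 ≡ 8.
  x = λ² - 20 - 20 = 64 - 40 ≡ 24; y = λ·(20 - 24) - 28 ≡ 27. → (24, 27)
3H: (24, 27) + (20, 28). λ = (28 - 27)/(20 - 24) ≡ 1/25 mod 29. 25⁻¹ ≡ 7 (mod 29), so λ ≡ 7.
  x = λ² - 24 - 20 = 49 - 44 ≡ 5; y = λ·(24 - 5) - 27 ≡ 19. → (5, 19)
3H = (5, 19).
Finally 4G + 3H:
(15, 21) + (5, 19). λ = (19 - 21)/(5 - 15) ≡ 27/19 mod 29. 19⁻¹ ≡ 26 (mod 29), so λ ≡ 6.
  x = λ² - 15 - 5 = 36 - 20 ≡ 16; y = λ·(15 - 16) - 21 ≡ 2. → (16, 2)

(16, 2)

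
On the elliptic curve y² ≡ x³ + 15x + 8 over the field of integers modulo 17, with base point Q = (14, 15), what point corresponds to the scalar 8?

Double-and-add on 8 = (1000)₂. Start with Q = (14, 15) for the leading 1-bit.
double: tangent at (14, 15): λ = (3·14² + 15)/(2·15) ≡ 8/13. 13⁻¹ ≡ 4 (mod 17), so λ ≡ 8·4 ≡ 15.
  x = λ² - 14 - 14 = 225 - 28 ≡ 10; y = λ·(14 - 10) - 15 ≡ 11. → (10, 11)
double: tangent at (10, 11): λ = (3·10² + 15)/(2·11) ≡ 9/5. 5⁻¹ ≡ 7 (mod 17), so λ ≡ 9·7 ≡ 12.
  x = λ² - 10 - 10 = 144 - 20 ≡ 5; y = λ·(10 - 5) - 11 ≡ 15. → (5, 15)
double: tangent at (5, 15): λ = (3·5² + 15)/(2·15) ≡ 5/13. 13⁻¹ ≡ 4 (mod 17), so λ ≡ 5·4 ≡ 3.
  x = λ² - 5 - 5 = 9 - 10 ≡ 16; y = λ·(5 - 16) - 15 ≡ 3. → (16, 3)

(16, 3)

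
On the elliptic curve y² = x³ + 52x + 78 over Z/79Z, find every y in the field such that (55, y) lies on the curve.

x³ + 52x + 78 = 169313 ≡ 16 (mod 79).
Square roots of 16 mod 79: 4 and 75 (since 4² = 16 ≡ 16).

4, 75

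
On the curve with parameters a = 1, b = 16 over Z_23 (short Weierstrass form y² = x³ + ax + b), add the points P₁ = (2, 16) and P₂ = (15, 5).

(1, 15)

(2, 16) + (15, 5). λ = (5 - 16)/(15 - 2) ≡ 12/13 mod 23. 13⁻¹ ≡ 16 (mod 23), so λ ≡ 8.
  x = λ² - 2 - 15 = 64 - 17 ≡ 1; y = λ·(2 - 1) - 16 ≡ 15. → (1, 15)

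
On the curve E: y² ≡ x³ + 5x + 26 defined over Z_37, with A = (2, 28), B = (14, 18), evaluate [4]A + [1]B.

(7, 16)

First 4A:
Repeated addition: build up to 4A.
2A: tangent at (2, 28): λ = (3·2² + 5)/(2·28) ≡ 17/19. 19⁻¹ ≡ 2 (mod 37) since 19·2 = 38 ≡ 1, so λ ≡ 17·2 ≡ 34.
  x = λ² - 2 - 2 = 1156 - 4 ≡ 5; y = λ·(2 - 5) - 28 ≡ 18. → (5, 18)
3A: (5, 18) + (2, 28). λ = (28 - 18)/(2 - 5) ≡ 10/34 mod 37. 34⁻¹ ≡ 12 (mod 37) since 34·12 = 408 ≡ 1, so λ ≡ 9.
  x = λ² - 5 - 2 = 81 - 7 ≡ 0; y = λ·(5 - 0) - 18 ≡ 27. → (0, 27)
4A: (0, 27) + (2, 28). λ = (28 - 27)/(2 - 0) ≡ 1/2 mod 37. 2⁻¹ ≡ 19 (mod 37), so λ ≡ 19.
  x = λ² - 0 - 2 = 361 - 2 ≡ 26; y = λ·(0 - 26) - 27 ≡ 34. → (26, 34)
4A = (26, 34).
Finally 4A + B:
(26, 34) + (14, 18). λ = (18 - 34)/(14 - 26) ≡ 21/25 mod 37. 25⁻¹ ≡ 3 (mod 37), so λ ≡ 26.
  x = λ² - 26 - 14 = 676 - 40 ≡ 7; y = λ·(26 - 7) - 34 ≡ 16. → (7, 16)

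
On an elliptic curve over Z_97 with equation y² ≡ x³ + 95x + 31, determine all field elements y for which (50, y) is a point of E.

x³ + 95x + 31 = 129781 ≡ 92 (mod 97).
92 is a non-residue mod 97; no y exists.

none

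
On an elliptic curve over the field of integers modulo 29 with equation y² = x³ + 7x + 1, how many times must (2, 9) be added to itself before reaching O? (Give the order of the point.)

11

2P: tangent at (2, 9): λ = (3·2² + 7)/(2·9) ≡ 19/18. 18⁻¹ ≡ 21 (mod 29) since 18·21 = 378 ≡ 1, so λ ≡ 19·21 ≡ 22.
  x = λ² - 2 - 2 = 484 - 4 ≡ 16; y = λ·(2 - 16) - 9 ≡ 2. → (16, 2)
3P: (16, 2) + (2, 9). λ = (9 - 2)/(2 - 16) ≡ 7/15 mod 29. 15⁻¹ ≡ 2 (mod 29) since 15·2 = 30 ≡ 1, so λ ≡ 14.
  x = λ² - 16 - 2 = 196 - 18 ≡ 4; y = λ·(16 - 4) - 2 ≡ 21. → (4, 21)
4P: (4, 21) + (2, 9). λ = (9 - 21)/(2 - 4) ≡ 17/27 mod 29. 27⁻¹ ≡ 14 (mod 29), so λ ≡ 6.
  x = λ² - 4 - 2 = 36 - 6 ≡ 1; y = λ·(4 - 1) - 21 ≡ 26. → (1, 26)
5P: (1, 26) + (2, 9). λ = (9 - 26)/(2 - 1) ≡ 12/1 mod 29. 1⁻¹ ≡ 1 (mod 29) since 1·1 = 1 ≡ 1, so λ ≡ 12.
  x = λ² - 1 - 2 = 144 - 3 ≡ 25; y = λ·(1 - 25) - 26 ≡ 5. → (25, 5)
6P: (25, 5) + (2, 9). λ = (9 - 5)/(2 - 25) ≡ 4/6 mod 29. 6⁻¹ ≡ 5 (mod 29) since 6·5 = 30 ≡ 1, so λ ≡ 20.
  x = λ² - 25 - 2 = 400 - 27 ≡ 25; y = λ·(25 - 25) - 5 ≡ 24. → (25, 24)
7P: (25, 24) + (2, 9). λ = (9 - 24)/(2 - 25) ≡ 14/6 mod 29. 6⁻¹ ≡ 5 (mod 29) since 6·5 = 30 ≡ 1, so λ ≡ 12.
  x = λ² - 25 - 2 = 144 - 27 ≡ 1; y = λ·(25 - 1) - 24 ≡ 3. → (1, 3)
8P: (1, 3) + (2, 9). λ = (9 - 3)/(2 - 1) ≡ 6/1 mod 29. 1⁻¹ ≡ 1 (mod 29) since 1·1 = 1 ≡ 1, so λ ≡ 6.
  x = λ² - 1 - 2 = 36 - 3 ≡ 4; y = λ·(1 - 4) - 3 ≡ 8. → (4, 8)
9P: (4, 8) + (2, 9). λ = (9 - 8)/(2 - 4) ≡ 1/27 mod 29. 27⁻¹ ≡ 14 (mod 29), so λ ≡ 14.
  x = λ² - 4 - 2 = 196 - 6 ≡ 16; y = λ·(4 - 16) - 8 ≡ 27. → (16, 27)
10P: (16, 27) + (2, 9). λ = (9 - 27)/(2 - 16) ≡ 11/15 mod 29. 15⁻¹ ≡ 2 (mod 29) since 15·2 = 30 ≡ 1, so λ ≡ 22.
  x = λ² - 16 - 2 = 484 - 18 ≡ 2; y = λ·(16 - 2) - 27 ≡ 20. → (2, 20)
11P: (2, 20) + (2, 9): same x and y₁ ≡ -y₂, so the sum is O.
11P = O, so the order is 11.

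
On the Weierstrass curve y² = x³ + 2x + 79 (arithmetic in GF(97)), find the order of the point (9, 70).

7

2P: tangent at (9, 70): λ = (3·9² + 2)/(2·70) ≡ 51/43. 43⁻¹ ≡ 88 (mod 97) since 43·88 = 3784 ≡ 1, so λ ≡ 51·88 ≡ 26.
  x = λ² - 9 - 9 = 676 - 18 ≡ 76; y = λ·(9 - 76) - 70 ≡ 31. → (76, 31)
3P: (76, 31) + (9, 70). λ = (70 - 31)/(9 - 76) ≡ 39/30 mod 97. 30⁻¹ ≡ 55 (mod 97), so λ ≡ 11.
  x = λ² - 76 - 9 = 121 - 85 ≡ 36; y = λ·(76 - 36) - 31 ≡ 21. → (36, 21)
4P: (36, 21) + (9, 70). λ = (70 - 21)/(9 - 36) ≡ 49/70 mod 97. 70⁻¹ ≡ 79 (mod 97), so λ ≡ 88.
  x = λ² - 36 - 9 = 7744 - 45 ≡ 36; y = λ·(36 - 36) - 21 ≡ 76. → (36, 76)
5P: (36, 76) + (9, 70). λ = (70 - 76)/(9 - 36) ≡ 91/70 mod 97. 70⁻¹ ≡ 79 (mod 97), so λ ≡ 11.
  x = λ² - 36 - 9 = 121 - 45 ≡ 76; y = λ·(36 - 76) - 76 ≡ 66. → (76, 66)
6P: (76, 66) + (9, 70). λ = (70 - 66)/(9 - 76) ≡ 4/30 mod 97. 30⁻¹ ≡ 55 (mod 97), so λ ≡ 26.
  x = λ² - 76 - 9 = 676 - 85 ≡ 9; y = λ·(76 - 9) - 66 ≡ 27. → (9, 27)
7P: (9, 27) + (9, 70): same x and y₁ ≡ -y₂, so the sum is O.
7P = O, so the order is 7.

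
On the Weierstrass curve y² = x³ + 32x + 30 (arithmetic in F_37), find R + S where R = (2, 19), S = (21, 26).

(2, 19) + (21, 26). λ = (26 - 19)/(21 - 2) ≡ 7/19 mod 37. 19⁻¹ ≡ 2 (mod 37) since 19·2 = 38 ≡ 1, so λ ≡ 14.
  x = λ² - 2 - 21 = 196 - 23 ≡ 25; y = λ·(2 - 25) - 19 ≡ 29. → (25, 29)

(25, 29)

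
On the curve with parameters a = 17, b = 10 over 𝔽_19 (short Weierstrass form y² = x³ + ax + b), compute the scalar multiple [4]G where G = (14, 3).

(6, 9)

Double-and-add on 4 = (100)₂. Start with G = (14, 3) for the leading 1-bit.
double: tangent at (14, 3): λ = (3·14² + 17)/(2·3) ≡ 16/6. 6⁻¹ ≡ 16 (mod 19), so λ ≡ 16·16 ≡ 9.
  x = λ² - 14 - 14 = 81 - 28 ≡ 15; y = λ·(14 - 15) - 3 ≡ 7. → (15, 7)
double: tangent at (15, 7): λ = (3·15² + 17)/(2·7) ≡ 8/14. 14⁻¹ ≡ 15 (mod 19), so λ ≡ 8·15 ≡ 6.
  x = λ² - 15 - 15 = 36 - 30 ≡ 6; y = λ·(15 - 6) - 7 ≡ 9. → (6, 9)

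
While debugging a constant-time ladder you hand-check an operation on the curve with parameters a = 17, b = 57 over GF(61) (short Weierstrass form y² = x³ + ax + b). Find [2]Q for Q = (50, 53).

tangent at (50, 53): λ = (3·50² + 17)/(2·53) ≡ 14/45. 45⁻¹ ≡ 19 (mod 61), so λ ≡ 14·19 ≡ 22.
  x = λ² - 50 - 50 = 484 - 100 ≡ 18; y = λ·(50 - 18) - 53 ≡ 41. → (18, 41)

(18, 41)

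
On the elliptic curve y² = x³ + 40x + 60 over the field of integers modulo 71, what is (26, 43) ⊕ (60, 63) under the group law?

(5, 32)

(26, 43) + (60, 63). λ = (63 - 43)/(60 - 26) ≡ 20/34 mod 71. 34⁻¹ ≡ 23 (mod 71), so λ ≡ 34.
  x = λ² - 26 - 60 = 1156 - 86 ≡ 5; y = λ·(26 - 5) - 43 ≡ 32. → (5, 32)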